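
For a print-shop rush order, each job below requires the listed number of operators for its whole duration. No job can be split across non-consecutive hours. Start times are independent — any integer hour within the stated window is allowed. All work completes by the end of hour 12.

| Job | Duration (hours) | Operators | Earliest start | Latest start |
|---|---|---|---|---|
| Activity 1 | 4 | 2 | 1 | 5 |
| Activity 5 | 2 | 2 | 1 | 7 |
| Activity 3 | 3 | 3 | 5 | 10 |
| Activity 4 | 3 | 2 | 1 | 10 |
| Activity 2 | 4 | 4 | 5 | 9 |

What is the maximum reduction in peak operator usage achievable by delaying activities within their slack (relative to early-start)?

3

Early-start peak: h1:6  h2:6  h3:4  h4:2  h5:7  h6:7  h7:7  h8:4  h9:0  h10:0  h11:0  h12:0 ⇒ 7.
Leveled (Activity 1@1, Activity 5@1, Activity 3@6, Activity 4@3, Activity 2@9): h1:4  h2:4  h3:4  h4:4  h5:2  h6:3  h7:3  h8:3  h9:4  h10:4  h11:4  h12:4 ⇒ 4.
Reduction 7 − 4 = 3.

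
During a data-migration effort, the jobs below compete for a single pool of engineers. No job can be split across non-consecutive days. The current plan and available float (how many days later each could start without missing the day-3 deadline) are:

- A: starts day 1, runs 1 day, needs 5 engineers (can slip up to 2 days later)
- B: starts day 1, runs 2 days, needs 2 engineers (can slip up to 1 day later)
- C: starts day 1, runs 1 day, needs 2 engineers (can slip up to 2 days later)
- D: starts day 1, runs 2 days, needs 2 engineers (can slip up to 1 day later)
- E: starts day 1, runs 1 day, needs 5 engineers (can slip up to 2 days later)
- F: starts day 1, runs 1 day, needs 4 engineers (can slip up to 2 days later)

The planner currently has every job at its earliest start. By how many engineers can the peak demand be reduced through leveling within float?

11

Early-start peak: d1:20  d2:4  d3:0 ⇒ 20.
Leveled (A@1, B@1, C@1, D@2, E@2, F@3): d1:9  d2:9  d3:6 ⇒ 9.
Reduction 20 − 9 = 11.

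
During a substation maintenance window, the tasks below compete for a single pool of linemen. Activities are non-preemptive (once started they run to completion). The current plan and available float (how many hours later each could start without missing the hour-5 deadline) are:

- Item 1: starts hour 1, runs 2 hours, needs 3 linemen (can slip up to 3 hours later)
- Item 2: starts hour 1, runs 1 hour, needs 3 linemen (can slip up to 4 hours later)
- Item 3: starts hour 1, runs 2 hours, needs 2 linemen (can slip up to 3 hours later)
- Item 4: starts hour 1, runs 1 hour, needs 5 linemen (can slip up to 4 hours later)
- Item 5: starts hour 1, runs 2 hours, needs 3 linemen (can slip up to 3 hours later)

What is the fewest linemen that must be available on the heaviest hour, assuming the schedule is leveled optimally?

6

Early-start (Item 1@1, Item 2@1, Item 3@1, Item 4@1, Item 5@1) gives peak 16: h1:16  h2:8  h3:0  h4:0  h5:0.
Shift Item 3→2, Item 4→5, Item 5→3.
Schedule Item 1@1, Item 2@1, Item 3@2, Item 4@5, Item 5@3: h1:6  h2:5  h3:5  h4:3  h5:5 — peak 6.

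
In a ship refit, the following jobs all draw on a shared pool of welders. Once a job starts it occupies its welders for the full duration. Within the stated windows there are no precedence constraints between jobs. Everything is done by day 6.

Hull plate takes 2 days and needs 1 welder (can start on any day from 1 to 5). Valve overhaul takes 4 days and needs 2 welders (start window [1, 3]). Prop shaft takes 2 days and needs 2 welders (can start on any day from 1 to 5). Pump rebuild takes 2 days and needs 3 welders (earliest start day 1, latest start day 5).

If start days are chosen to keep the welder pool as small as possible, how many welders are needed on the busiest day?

Early-start (Hull plate@1, Valve overhaul@1, Prop shaft@1, Pump rebuild@1) gives peak 8: d1:8  d2:8  d3:2  d4:2  d5:0  d6:0.
Shift Prop shaft→3, Pump rebuild→5.
Schedule Hull plate@1, Valve overhaul@1, Prop shaft@3, Pump rebuild@5: d1:3  d2:3  d3:4  d4:4  d5:3  d6:3 — peak 4.
Total welder-days = 20 over 6 days ⇒ peak ≥ ⌈20/6⌉ = 4, so 4 is optimal.

4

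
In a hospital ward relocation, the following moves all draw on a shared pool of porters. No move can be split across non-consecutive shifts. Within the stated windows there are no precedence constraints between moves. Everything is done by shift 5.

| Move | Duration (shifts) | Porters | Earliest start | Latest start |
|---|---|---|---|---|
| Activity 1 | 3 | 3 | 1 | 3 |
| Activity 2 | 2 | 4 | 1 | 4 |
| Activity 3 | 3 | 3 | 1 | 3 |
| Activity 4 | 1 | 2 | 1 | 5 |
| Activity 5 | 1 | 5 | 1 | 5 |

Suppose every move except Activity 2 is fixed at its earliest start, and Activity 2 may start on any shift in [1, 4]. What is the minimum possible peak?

Activity 2@1: s1:17  s2:10  s3:6  s4:0  s5:0 → peak 17
Activity 2@2: s1:13  s2:10  s3:10  s4:0  s5:0 → peak 13
Activity 2@3: s1:13  s2:6  s3:10  s4:4  s5:0 → peak 13
Activity 2@4: s1:13  s2:6  s3:6  s4:4  s5:4 → peak 13
Best is Activity 2@2, peak 13.

13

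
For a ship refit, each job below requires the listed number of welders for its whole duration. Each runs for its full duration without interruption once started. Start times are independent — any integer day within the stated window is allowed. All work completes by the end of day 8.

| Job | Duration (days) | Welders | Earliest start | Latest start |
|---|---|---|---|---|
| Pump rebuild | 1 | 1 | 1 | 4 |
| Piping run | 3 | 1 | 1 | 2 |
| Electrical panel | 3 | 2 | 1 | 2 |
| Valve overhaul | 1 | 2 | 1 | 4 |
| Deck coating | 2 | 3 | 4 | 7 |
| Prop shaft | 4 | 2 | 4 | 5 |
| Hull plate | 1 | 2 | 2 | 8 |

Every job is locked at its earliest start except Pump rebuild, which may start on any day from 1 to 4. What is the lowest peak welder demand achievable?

Pump rebuild@1: d1:6  d2:5  d3:3  d4:5  d5:5  d6:2  d7:2  d8:0 → peak 6
Pump rebuild@2: d1:5  d2:6  d3:3  d4:5  d5:5  d6:2  d7:2  d8:0 → peak 6
Pump rebuild@3: d1:5  d2:5  d3:4  d4:5  d5:5  d6:2  d7:2  d8:0 → peak 5
Pump rebuild@4: d1:5  d2:5  d3:3  d4:6  d5:5  d6:2  d7:2  d8:0 → peak 6
Best is Pump rebuild@3, peak 5.

5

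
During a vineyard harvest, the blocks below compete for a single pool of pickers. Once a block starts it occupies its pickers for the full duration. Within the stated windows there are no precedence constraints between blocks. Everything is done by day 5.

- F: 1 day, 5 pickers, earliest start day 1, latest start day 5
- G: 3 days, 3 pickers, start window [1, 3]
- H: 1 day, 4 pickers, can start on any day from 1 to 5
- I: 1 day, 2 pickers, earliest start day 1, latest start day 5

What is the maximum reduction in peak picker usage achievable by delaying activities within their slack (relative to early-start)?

9

Early-start peak: d1:14  d2:3  d3:3  d4:0  d5:0 ⇒ 14.
Leveled (F@1, G@2, H@5, I@2): d1:5  d2:5  d3:3  d4:3  d5:4 ⇒ 5.
Reduction 14 − 5 = 9.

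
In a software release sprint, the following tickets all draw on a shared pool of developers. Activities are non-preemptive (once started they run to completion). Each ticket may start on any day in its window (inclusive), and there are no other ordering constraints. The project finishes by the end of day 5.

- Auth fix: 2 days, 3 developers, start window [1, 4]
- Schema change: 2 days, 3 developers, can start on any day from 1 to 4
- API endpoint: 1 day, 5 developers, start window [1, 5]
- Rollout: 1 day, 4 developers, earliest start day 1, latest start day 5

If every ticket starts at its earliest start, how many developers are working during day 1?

At early start, day 1 has: Auth fix, Schema change, API endpoint, Rollout.
Demand: 3 + 3 + 5 + 4 = 15.

15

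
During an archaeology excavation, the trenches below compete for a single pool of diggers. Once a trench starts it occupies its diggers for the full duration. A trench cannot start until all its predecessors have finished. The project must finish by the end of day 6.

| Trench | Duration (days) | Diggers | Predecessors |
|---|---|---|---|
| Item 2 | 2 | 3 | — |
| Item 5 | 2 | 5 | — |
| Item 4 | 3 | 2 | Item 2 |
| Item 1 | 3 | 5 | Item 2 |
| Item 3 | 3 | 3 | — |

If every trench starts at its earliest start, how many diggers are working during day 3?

10

At early start, day 3 has: Item 4, Item 1, Item 3.
Demand: 2 + 5 + 3 = 10.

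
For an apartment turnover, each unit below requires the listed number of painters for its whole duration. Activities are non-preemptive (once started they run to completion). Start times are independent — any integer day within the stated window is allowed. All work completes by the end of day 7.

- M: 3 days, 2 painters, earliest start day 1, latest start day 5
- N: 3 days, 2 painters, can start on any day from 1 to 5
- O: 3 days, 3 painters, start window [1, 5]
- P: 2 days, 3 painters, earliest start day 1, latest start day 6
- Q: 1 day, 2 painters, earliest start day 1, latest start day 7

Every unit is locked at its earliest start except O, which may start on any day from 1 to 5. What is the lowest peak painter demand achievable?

9

O@1: d1:12  d2:10  d3:7  d4:0  d5:0  d6:0  d7:0 → peak 12
O@2: d1:9  d2:10  d3:7  d4:3  d5:0  d6:0  d7:0 → peak 10
O@3: d1:9  d2:7  d3:7  d4:3  d5:3  d6:0  d7:0 → peak 9
O@4: d1:9  d2:7  d3:4  d4:3  d5:3  d6:3  d7:0 → peak 9
O@5: d1:9  d2:7  d3:4  d4:0  d5:3  d6:3  d7:3 → peak 9
Best is O@3, peak 9.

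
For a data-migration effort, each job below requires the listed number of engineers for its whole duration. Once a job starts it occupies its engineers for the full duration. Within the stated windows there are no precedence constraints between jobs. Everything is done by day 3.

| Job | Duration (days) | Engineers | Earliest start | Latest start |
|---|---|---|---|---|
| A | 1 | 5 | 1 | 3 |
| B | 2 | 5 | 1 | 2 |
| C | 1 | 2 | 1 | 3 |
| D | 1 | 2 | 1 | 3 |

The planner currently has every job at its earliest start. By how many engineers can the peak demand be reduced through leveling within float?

7

Early-start peak: d1:14  d2:5  d3:0 ⇒ 14.
Leveled (A@1, B@2, C@1, D@2): d1:7  d2:7  d3:5 ⇒ 7.
Reduction 14 − 7 = 7.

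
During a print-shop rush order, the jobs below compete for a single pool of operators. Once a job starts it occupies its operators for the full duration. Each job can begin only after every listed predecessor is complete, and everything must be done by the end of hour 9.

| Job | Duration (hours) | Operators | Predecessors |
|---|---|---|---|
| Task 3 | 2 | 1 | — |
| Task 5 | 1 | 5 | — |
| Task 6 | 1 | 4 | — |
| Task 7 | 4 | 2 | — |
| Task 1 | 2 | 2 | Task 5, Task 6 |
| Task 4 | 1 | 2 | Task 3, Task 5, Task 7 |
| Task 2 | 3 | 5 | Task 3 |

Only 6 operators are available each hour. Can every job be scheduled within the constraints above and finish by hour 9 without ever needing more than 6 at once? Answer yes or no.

yes

Schedule Task 3@1, Task 5@1, Task 6@3, Task 7@2, Task 1@4, Task 4@6, Task 2@7: h1:6  h2:3  h3:6  h4:4  h5:4  h6:2  h7:5  h8:5  h9:5 — peak 6 ≤ 6.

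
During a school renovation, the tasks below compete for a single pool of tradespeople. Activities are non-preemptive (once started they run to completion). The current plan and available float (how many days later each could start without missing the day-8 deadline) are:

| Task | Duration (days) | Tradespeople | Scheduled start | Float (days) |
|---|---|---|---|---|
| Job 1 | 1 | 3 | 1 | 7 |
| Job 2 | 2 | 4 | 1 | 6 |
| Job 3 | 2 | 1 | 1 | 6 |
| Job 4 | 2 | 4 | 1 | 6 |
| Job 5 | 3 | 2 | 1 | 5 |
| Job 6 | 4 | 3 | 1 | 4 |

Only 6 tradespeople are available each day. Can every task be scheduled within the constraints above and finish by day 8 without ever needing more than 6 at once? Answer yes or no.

yes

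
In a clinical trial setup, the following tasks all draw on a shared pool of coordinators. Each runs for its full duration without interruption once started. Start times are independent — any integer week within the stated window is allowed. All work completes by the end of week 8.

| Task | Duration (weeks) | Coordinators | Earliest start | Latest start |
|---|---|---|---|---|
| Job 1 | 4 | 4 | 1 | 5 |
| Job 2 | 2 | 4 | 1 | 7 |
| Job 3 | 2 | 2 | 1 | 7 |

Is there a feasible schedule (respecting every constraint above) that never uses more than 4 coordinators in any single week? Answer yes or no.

Schedule Job 1@1, Job 2@5, Job 3@7: w1:4  w2:4  w3:4  w4:4  w5:4  w6:4  w7:2  w8:2 — peak 4 ≤ 4.

yes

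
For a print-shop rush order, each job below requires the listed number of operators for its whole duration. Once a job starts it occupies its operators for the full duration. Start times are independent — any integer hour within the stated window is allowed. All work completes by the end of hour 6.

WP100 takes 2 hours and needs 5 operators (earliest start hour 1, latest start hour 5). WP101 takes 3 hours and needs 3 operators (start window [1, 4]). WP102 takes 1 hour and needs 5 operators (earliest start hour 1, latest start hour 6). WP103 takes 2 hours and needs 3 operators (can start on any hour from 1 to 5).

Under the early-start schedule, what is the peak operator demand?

16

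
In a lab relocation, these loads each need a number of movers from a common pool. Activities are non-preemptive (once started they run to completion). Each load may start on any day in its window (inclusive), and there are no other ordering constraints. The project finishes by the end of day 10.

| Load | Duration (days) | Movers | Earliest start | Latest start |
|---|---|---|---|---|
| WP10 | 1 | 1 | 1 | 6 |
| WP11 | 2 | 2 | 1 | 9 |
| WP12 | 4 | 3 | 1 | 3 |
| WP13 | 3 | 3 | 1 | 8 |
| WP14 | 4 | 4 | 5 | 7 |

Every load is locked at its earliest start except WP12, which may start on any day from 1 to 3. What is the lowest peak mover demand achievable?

7

WP12@1: d1:9  d2:8  d3:6  d4:3  d5:4  d6:4  d7:4  d8:4  d9:0  d10:0 → peak 9
WP12@2: d1:6  d2:8  d3:6  d4:3  d5:7  d6:4  d7:4  d8:4  d9:0  d10:0 → peak 8
WP12@3: d1:6  d2:5  d3:6  d4:3  d5:7  d6:7  d7:4  d8:4  d9:0  d10:0 → peak 7
Best is WP12@3, peak 7.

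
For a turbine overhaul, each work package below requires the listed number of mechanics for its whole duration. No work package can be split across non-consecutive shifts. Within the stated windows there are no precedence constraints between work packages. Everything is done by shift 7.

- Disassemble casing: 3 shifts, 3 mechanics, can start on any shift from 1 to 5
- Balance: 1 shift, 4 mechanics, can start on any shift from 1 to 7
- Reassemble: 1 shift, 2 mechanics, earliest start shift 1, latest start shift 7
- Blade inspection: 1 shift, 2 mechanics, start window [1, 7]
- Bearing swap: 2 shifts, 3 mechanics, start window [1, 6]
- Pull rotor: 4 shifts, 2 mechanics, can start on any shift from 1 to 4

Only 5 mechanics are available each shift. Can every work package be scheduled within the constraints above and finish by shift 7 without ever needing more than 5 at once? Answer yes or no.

yes

Schedule Disassemble casing@1, Balance@5, Reassemble@4, Blade inspection@6, Bearing swap@6, Pull rotor@1: s1:5  s2:5  s3:5  s4:4  s5:4  s6:5  s7:3 — peak 5 ≤ 5.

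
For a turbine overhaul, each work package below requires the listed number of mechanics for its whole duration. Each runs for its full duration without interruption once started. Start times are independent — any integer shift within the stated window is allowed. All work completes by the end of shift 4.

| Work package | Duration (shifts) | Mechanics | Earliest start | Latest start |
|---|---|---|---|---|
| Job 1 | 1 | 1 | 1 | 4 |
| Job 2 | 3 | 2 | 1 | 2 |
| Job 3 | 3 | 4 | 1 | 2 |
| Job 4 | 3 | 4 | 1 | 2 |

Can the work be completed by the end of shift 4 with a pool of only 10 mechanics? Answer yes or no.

yes

Schedule Job 1@1, Job 2@1, Job 3@1, Job 4@2: s1:7  s2:10  s3:10  s4:4 — peak 10 ≤ 10.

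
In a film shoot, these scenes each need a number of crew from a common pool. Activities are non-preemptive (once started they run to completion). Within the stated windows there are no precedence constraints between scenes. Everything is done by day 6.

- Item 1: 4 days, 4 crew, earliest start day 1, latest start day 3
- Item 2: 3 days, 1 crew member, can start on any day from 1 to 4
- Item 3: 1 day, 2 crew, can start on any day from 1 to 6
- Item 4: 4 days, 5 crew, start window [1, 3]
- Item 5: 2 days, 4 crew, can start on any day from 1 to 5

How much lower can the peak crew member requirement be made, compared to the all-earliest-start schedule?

6

Early-start peak: d1:16  d2:14  d3:10  d4:9  d5:0  d6:0 ⇒ 16.
Leveled (Item 1@1, Item 2@1, Item 3@1, Item 4@2, Item 5@5): d1:7  d2:10  d3:10  d4:9  d5:9  d6:4 ⇒ 10.
Reduction 16 − 10 = 6.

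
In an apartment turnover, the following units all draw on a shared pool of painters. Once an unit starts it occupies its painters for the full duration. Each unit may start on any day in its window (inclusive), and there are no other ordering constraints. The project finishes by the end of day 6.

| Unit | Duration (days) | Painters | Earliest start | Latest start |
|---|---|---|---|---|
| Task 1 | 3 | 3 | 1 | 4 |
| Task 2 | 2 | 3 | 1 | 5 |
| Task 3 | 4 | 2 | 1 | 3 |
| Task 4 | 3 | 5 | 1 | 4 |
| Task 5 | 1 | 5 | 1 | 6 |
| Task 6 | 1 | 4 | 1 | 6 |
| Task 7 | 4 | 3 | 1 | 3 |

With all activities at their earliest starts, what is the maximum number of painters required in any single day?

Early-start schedule: Task 1@1, Task 2@1, Task 3@1, Task 4@1, Task 5@1, Task 6@1, Task 7@1.
Load per day: day 1: 25, day 2: 16, day 3: 13, day 4: 5, day 5: 0, day 6: 0.
Peak is 25.

25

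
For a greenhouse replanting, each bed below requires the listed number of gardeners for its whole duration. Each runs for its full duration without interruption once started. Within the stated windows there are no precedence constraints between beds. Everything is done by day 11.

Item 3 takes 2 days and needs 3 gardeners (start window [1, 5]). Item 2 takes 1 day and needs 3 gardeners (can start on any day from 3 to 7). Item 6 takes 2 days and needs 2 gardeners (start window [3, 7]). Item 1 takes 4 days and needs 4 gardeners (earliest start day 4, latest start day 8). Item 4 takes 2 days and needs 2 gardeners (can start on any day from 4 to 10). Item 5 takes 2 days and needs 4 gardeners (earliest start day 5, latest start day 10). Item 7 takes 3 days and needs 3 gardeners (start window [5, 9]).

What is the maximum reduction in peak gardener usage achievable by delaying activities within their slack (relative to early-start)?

6

Early-start peak: d1:3  d2:3  d3:5  d4:8  d5:13  d6:11  d7:7  d8:0  d9:0  d10:0  d11:0 ⇒ 13.
Leveled (Item 3@1, Item 2@3, Item 6@3, Item 1@4, Item 4@5, Item 5@8, Item 7@7): d1:3  d2:3  d3:5  d4:6  d5:6  d6:6  d7:7  d8:7  d9:7  d10:0  d11:0 ⇒ 7.
Reduction 13 − 7 = 6.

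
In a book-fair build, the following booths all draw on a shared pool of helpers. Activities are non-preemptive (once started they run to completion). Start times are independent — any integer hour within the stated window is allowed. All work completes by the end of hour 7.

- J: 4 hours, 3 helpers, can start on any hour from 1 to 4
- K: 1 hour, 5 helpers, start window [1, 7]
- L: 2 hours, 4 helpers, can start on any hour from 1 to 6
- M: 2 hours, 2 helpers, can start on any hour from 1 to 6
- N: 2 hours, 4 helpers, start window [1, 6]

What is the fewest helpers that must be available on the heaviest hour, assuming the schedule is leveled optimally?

7

Early-start (J@1, K@1, L@1, M@1, N@1) gives peak 18: h1:18  h2:13  h3:3  h4:3  h5:0  h6:0  h7:0.
Shift K→5, M→3, N→6.
Schedule J@1, K@5, L@1, M@3, N@6: h1:7  h2:7  h3:5  h4:5  h5:5  h6:4  h7:4 — peak 7.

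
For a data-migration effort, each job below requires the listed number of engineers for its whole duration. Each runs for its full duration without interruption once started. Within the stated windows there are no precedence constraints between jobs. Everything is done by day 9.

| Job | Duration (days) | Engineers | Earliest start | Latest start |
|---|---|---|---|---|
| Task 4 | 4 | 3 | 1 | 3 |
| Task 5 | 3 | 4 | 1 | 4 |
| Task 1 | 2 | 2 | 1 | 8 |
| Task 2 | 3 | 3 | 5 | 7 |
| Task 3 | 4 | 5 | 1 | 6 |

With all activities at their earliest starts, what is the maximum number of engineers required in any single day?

Early-start schedule: Task 4@1, Task 5@1, Task 1@1, Task 2@5, Task 3@1.
Load per day: day 1: 14, day 2: 14, day 3: 12, day 4: 8, day 5: 3, day 6: 3, day 7: 3, day 8: 0, day 9: 0.
Peak is 14.

14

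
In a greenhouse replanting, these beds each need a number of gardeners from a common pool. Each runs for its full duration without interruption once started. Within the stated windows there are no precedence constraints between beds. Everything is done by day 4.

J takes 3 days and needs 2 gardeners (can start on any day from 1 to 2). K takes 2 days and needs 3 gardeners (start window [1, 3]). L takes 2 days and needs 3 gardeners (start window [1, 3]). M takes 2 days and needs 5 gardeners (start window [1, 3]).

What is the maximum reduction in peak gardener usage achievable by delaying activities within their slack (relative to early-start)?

Early-start peak: d1:13  d2:13  d3:2  d4:0 ⇒ 13.
Leveled (J@1, K@1, L@1, M@3): d1:8  d2:8  d3:7  d4:5 ⇒ 8.
Reduction 13 − 8 = 5.

5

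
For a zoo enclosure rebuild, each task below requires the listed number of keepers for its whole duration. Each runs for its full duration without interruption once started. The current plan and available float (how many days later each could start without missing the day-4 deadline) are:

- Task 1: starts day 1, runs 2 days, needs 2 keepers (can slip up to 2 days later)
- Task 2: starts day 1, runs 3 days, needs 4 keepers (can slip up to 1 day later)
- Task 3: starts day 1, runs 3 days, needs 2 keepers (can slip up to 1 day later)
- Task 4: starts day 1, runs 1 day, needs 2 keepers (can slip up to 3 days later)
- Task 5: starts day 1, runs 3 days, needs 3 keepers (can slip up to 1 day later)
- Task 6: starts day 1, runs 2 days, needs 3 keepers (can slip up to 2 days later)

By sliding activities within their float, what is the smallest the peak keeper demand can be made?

Early-start (Task 1@1, Task 2@1, Task 3@1, Task 4@1, Task 5@1, Task 6@1) gives peak 16: d1:16  d2:14  d3:9  d4:0.
Shift Task 5→2, Task 6→3.
Schedule Task 1@1, Task 2@1, Task 3@1, Task 4@1, Task 5@2, Task 6@3: d1:10  d2:11  d3:12  d4:6 — peak 12.

12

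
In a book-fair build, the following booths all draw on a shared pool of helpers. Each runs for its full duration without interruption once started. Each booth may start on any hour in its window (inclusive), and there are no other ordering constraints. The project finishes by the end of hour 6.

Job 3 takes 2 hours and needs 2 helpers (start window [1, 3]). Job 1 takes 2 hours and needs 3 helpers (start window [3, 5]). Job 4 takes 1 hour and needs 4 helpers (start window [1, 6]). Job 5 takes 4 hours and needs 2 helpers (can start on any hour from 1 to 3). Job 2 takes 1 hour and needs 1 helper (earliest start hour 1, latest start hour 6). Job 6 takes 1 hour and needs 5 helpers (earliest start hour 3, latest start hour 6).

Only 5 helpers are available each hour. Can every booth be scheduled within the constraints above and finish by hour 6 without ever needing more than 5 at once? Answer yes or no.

yes

Schedule Job 3@1, Job 1@3, Job 4@5, Job 5@1, Job 2@1, Job 6@6: h1:5  h2:4  h3:5  h4:5  h5:4  h6:5 — peak 5 ≤ 5.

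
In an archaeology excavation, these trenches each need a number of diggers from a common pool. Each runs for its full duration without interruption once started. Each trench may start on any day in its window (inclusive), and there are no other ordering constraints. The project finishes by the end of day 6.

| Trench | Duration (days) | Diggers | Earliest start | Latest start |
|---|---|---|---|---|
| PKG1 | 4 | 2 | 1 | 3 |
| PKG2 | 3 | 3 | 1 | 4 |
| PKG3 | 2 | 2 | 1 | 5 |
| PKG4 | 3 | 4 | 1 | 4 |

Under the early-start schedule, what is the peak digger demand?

Early-start schedule: PKG1@1, PKG2@1, PKG3@1, PKG4@1.
Load per day: day 1: 11, day 2: 11, day 3: 9, day 4: 2, day 5: 0, day 6: 0.
Peak is 11.

11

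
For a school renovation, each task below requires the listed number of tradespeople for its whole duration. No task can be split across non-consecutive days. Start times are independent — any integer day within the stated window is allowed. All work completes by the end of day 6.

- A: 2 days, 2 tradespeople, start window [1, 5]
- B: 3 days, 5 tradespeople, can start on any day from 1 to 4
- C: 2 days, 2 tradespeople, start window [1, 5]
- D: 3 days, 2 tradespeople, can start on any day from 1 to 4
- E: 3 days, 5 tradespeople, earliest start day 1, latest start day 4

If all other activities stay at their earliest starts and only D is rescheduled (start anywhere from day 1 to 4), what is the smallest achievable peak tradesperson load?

14

D@1: d1:16  d2:16  d3:12  d4:0  d5:0  d6:0 → peak 16
D@2: d1:14  d2:16  d3:12  d4:2  d5:0  d6:0 → peak 16
D@3: d1:14  d2:14  d3:12  d4:2  d5:2  d6:0 → peak 14
D@4: d1:14  d2:14  d3:10  d4:2  d5:2  d6:2 → peak 14
Best is D@3, peak 14.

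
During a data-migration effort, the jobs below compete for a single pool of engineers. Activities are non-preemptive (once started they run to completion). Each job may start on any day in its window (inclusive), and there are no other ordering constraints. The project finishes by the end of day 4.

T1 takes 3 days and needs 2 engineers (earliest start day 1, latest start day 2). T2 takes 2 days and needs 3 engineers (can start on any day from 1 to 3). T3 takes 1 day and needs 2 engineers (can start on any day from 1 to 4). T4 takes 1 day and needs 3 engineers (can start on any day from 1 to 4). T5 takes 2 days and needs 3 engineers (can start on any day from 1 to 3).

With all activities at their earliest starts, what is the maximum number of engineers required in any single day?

13

Early-start schedule: T1@1, T2@1, T3@1, T4@1, T5@1.
Load per day: day 1: 13, day 2: 8, day 3: 2, day 4: 0.
Peak is 13.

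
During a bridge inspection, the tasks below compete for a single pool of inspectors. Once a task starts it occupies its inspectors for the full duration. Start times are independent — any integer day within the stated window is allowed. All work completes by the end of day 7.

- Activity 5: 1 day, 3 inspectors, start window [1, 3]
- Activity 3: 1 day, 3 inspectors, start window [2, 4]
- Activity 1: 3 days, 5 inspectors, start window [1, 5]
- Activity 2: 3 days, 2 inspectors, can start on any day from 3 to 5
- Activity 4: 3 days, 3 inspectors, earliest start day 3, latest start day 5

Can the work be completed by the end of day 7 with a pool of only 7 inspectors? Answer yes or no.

no

The minimum achievable peak is 8; 7 < 8, so no feasible schedule stays within the cap.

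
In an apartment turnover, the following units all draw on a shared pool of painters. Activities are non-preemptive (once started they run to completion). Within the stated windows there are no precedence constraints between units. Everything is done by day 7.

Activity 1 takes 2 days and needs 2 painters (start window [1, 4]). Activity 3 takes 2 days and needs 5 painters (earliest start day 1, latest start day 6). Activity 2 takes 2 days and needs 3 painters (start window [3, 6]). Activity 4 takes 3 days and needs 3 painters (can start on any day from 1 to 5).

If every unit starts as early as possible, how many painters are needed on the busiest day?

Early-start schedule: Activity 1@1, Activity 3@1, Activity 2@3, Activity 4@1.
Load per day: day 1: 10, day 2: 10, day 3: 6, day 4: 3, day 5: 0, day 6: 0, day 7: 0.
Peak is 10.

10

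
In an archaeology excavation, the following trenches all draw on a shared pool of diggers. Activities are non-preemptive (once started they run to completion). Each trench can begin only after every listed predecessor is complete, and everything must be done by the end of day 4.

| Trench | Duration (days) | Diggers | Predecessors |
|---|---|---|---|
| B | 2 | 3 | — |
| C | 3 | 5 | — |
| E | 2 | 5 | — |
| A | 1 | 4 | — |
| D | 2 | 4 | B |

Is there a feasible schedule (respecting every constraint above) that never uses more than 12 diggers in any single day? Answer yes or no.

The minimum achievable peak is 13; 12 < 13, so no feasible schedule stays within the cap.

no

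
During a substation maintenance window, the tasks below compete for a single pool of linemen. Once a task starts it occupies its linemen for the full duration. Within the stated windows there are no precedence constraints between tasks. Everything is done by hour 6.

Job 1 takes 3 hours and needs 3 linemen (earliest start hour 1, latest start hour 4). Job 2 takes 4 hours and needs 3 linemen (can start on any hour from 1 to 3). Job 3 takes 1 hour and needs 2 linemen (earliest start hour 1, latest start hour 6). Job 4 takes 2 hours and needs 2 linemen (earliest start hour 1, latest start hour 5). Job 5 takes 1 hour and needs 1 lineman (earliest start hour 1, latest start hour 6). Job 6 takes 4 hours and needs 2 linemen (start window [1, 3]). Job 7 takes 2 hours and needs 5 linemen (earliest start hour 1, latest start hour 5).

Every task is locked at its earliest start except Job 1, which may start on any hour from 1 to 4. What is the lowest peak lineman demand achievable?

15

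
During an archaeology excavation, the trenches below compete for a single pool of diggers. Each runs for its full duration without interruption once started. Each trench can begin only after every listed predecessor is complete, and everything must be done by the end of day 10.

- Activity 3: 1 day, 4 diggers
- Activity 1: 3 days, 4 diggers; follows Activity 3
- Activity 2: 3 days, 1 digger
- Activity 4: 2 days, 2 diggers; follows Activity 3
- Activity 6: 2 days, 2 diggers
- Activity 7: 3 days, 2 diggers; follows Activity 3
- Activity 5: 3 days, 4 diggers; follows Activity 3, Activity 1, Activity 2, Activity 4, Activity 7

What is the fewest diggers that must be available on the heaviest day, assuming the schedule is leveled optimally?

6

Early-start (Activity 3@1, Activity 1@2, Activity 2@1, Activity 4@2, Activity 6@1, Activity 7@2, Activity 5@5) gives peak 11: d1:7  d2:11  d3:9  d4:6  d5:4  d6:4  d7:4  d8:0  d9:0  d10:0.
Shift Activity 4→4, Activity 6→5, Activity 7→5, Activity 5→8.
Schedule Activity 3@1, Activity 1@2, Activity 2@1, Activity 4@4, Activity 6@5, Activity 7@5, Activity 5@8: d1:5  d2:5  d3:5  d4:6  d5:6  d6:4  d7:2  d8:4  d9:4  d10:4 — peak 6.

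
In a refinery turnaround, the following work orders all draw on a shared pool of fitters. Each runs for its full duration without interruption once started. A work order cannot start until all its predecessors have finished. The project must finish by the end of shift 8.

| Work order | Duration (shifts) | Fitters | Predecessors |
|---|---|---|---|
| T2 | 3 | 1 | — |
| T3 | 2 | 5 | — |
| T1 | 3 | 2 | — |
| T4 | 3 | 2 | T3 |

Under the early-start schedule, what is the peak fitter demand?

8

Early-start schedule: T2@1, T3@1, T1@1, T4@3.
Load per shift: shift 1: 8, shift 2: 8, shift 3: 5, shift 4: 2, shift 5: 2, shift 6: 0, shift 7: 0, shift 8: 0.
Peak is 8.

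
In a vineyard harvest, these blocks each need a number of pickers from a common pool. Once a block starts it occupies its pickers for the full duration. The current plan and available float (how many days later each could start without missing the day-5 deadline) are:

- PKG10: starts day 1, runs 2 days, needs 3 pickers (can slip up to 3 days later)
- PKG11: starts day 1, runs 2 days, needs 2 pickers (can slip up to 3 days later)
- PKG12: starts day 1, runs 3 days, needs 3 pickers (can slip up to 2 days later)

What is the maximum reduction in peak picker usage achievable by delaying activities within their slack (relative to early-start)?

3

Early-start peak: d1:8  d2:8  d3:3  d4:0  d5:0 ⇒ 8.
Leveled (PKG10@1, PKG11@1, PKG12@3): d1:5  d2:5  d3:3  d4:3  d5:3 ⇒ 5.
Reduction 8 − 5 = 3.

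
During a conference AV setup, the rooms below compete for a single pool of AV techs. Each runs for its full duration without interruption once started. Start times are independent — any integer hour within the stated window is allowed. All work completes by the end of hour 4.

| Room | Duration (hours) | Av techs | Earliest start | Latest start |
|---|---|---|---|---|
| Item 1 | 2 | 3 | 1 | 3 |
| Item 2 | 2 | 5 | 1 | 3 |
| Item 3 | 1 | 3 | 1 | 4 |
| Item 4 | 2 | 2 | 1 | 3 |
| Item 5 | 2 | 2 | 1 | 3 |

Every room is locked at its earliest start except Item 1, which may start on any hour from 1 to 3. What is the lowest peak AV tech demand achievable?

Item 1@1: h1:15  h2:12  h3:0  h4:0 → peak 15
Item 1@2: h1:12  h2:12  h3:3  h4:0 → peak 12
Item 1@3: h1:12  h2:9  h3:3  h4:3 → peak 12
Best is Item 1@2, peak 12.

12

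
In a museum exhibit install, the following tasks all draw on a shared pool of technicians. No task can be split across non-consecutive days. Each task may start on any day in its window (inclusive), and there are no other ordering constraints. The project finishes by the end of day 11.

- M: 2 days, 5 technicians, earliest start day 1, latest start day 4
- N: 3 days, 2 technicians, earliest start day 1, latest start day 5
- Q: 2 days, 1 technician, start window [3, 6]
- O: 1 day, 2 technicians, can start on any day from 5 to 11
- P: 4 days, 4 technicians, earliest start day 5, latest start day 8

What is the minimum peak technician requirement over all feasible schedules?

5

Early-start (M@1, N@1, Q@3, O@5, P@5) gives peak 7: d1:7  d2:7  d3:3  d4:1  d5:6  d6:4  d7:4  d8:4  d9:0  d10:0  d11:0.
Shift N→3, P→6.
Schedule M@1, N@3, Q@3, O@5, P@6: d1:5  d2:5  d3:3  d4:3  d5:4  d6:4  d7:4  d8:4  d9:4  d10:0  d11:0 — peak 5.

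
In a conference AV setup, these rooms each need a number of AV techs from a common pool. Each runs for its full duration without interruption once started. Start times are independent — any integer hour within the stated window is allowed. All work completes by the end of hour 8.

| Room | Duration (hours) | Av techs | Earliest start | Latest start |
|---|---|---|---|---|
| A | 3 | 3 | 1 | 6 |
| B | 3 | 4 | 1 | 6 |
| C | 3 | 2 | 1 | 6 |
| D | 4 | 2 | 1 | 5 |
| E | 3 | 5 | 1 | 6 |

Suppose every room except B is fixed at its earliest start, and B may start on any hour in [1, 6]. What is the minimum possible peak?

12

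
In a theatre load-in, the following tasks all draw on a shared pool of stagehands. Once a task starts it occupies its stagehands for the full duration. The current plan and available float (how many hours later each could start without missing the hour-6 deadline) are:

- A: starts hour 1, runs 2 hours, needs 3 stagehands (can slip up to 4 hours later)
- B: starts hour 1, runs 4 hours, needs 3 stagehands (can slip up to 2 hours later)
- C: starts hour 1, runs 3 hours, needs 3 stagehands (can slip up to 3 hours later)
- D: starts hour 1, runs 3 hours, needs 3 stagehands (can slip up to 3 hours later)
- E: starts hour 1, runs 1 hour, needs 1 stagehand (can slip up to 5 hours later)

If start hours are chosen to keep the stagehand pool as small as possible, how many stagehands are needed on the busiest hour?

7

Early-start (A@1, B@1, C@1, D@1, E@1) gives peak 13: h1:13  h2:12  h3:9  h4:3  h5:0  h6:0.
Shift B→3, D→4.
Schedule A@1, B@3, C@1, D@4, E@1: h1:7  h2:6  h3:6  h4:6  h5:6  h6:6 — peak 7.
Total stagehand-hours = 37 over 6 hours ⇒ peak ≥ ⌈37/6⌉ = 7, so 7 is optimal.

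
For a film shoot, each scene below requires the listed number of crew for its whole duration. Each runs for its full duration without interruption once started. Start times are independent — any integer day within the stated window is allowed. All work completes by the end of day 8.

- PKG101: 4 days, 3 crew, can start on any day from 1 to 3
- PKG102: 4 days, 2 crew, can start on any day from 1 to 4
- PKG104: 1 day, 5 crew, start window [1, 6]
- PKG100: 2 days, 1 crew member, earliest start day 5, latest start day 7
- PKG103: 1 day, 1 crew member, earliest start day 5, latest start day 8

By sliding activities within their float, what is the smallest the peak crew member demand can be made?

Early-start (PKG101@1, PKG102@1, PKG104@1, PKG100@5, PKG103@5) gives peak 10: d1:10  d2:5  d3:5  d4:5  d5:2  d6:1  d7:0  d8:0.
Shift PKG104→5, PKG100→6, PKG103→6.
Schedule PKG101@1, PKG102@1, PKG104@5, PKG100@6, PKG103@6: d1:5  d2:5  d3:5  d4:5  d5:5  d6:2  d7:1  d8:0 — peak 5.

5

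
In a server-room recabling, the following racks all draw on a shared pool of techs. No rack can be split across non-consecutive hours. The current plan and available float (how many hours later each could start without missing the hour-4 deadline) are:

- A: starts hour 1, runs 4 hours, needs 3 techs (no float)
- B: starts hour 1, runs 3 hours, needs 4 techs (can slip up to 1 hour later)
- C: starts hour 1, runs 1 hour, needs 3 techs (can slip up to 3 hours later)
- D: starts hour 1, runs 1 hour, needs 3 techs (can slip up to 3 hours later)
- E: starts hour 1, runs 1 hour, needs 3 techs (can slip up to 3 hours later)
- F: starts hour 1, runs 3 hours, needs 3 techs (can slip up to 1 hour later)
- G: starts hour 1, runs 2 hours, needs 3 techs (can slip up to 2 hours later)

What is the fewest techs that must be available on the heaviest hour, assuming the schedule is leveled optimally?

Early-start (A@1, B@1, C@1, D@1, E@1, F@1, G@1) gives peak 22: h1:22  h2:13  h3:10  h4:3.
Shift E→2, F→2, G→3.
Schedule A@1, B@1, C@1, D@1, E@2, F@2, G@3: h1:13  h2:13  h3:13  h4:9 — peak 13.

13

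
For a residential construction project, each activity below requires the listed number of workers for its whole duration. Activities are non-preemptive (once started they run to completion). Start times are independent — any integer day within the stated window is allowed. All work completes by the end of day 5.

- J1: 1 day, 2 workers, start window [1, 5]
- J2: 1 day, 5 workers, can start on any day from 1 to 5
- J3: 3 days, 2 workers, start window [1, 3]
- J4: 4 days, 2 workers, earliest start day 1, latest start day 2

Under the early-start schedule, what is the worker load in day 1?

11

At early start, day 1 has: J1, J2, J3, J4.
Demand: 2 + 5 + 2 + 2 = 11.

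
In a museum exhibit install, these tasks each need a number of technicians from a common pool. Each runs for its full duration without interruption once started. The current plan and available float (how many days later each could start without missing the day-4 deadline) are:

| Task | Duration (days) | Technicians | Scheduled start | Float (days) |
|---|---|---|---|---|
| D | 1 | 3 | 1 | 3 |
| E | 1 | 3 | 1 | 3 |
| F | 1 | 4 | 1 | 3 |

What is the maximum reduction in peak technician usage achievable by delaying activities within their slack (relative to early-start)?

6

Early-start peak: d1:10  d2:0  d3:0  d4:0 ⇒ 10.
Leveled (D@1, E@2, F@3): d1:3  d2:3  d3:4  d4:0 ⇒ 4.
Reduction 10 − 4 = 6.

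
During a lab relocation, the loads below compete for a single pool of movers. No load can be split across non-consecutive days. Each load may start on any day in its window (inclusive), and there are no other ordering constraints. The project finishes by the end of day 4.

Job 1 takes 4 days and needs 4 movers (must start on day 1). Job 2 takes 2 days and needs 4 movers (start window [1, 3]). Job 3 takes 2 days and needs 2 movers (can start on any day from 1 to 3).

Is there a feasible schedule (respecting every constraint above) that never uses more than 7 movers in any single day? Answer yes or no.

no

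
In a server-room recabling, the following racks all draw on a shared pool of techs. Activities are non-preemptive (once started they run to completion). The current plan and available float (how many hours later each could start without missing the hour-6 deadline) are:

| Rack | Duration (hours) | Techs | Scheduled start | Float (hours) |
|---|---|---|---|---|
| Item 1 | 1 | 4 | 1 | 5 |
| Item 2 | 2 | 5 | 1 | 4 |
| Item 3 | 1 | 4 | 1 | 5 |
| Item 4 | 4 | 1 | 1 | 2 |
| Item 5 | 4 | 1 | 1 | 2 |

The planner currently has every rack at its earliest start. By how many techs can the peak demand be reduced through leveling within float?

9

Early-start peak: h1:15  h2:7  h3:2  h4:2  h5:0  h6:0 ⇒ 15.
Leveled (Item 1@1, Item 2@5, Item 3@2, Item 4@1, Item 5@1): h1:6  h2:6  h3:2  h4:2  h5:5  h6:5 ⇒ 6.
Reduction 15 − 6 = 9.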